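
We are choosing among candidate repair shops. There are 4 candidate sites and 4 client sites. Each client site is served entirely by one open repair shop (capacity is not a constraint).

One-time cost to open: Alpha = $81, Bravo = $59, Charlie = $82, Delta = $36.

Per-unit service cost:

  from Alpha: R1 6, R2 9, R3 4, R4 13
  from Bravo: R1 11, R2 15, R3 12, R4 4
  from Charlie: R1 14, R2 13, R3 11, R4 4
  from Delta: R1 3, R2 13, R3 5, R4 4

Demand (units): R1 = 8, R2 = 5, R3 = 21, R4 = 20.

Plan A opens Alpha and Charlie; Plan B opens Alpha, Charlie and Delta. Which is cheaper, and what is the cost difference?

Plan A is cheaper by 12.

Plan A: {Alpha, Charlie}: R1→Alpha 6·8=48, R2→Alpha 9·5=45, R3→Alpha 4·21=84, R4→Charlie 4·20=80. Service 257; fixed 163; total 420.
Plan B: {Alpha, Charlie, Delta}: R1→Delta 3·8=24, R2→Alpha 9·5=45, R3→Alpha 4·21=84, R4→Charlie 4·20=80. Service 233; fixed 199; total 432.
Difference: |420 − 432| = 12.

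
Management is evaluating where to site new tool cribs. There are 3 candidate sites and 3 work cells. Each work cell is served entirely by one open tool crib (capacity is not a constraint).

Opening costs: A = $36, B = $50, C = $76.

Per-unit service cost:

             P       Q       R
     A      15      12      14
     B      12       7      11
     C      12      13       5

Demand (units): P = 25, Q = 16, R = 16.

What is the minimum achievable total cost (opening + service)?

For any fixed open set, each work cell goes to its cheapest open site; total = fixed + service.
{B, C}: P→B 12·25=300, Q→B 7·16=112, R→C 5·16=80. Service 492; fixed 126; total 618.
{B}: P→B 12·25=300, Q→B 7·16=112, R→B 11·16=176. Service 588; fixed 50; total 638.
{A, B, C}: P→B 12·25=300, Q→B 7·16=112, R→C 5·16=80. Service 492; fixed 162; total 654.
{A}: service 791 + fixed 36 = 827
No other subset beats 618.

Minimum total cost: 618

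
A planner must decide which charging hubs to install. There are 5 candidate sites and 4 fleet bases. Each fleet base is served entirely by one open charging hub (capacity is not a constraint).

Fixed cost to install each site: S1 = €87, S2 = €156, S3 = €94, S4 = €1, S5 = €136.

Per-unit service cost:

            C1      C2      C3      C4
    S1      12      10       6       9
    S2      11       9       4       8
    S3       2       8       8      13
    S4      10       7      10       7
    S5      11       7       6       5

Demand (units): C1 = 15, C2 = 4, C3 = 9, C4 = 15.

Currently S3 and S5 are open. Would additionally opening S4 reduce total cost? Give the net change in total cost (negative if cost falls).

Current service cost with {S3, S5}: 187.
Adding S4: each fleet base re-picks its cheapest; new service cost 187, saving 0.
Extra fixed cost: 1. Net change = 1 − 0 = 1.
(Totals: 417 → 418.)

No — net change +1 (cost rises by 1).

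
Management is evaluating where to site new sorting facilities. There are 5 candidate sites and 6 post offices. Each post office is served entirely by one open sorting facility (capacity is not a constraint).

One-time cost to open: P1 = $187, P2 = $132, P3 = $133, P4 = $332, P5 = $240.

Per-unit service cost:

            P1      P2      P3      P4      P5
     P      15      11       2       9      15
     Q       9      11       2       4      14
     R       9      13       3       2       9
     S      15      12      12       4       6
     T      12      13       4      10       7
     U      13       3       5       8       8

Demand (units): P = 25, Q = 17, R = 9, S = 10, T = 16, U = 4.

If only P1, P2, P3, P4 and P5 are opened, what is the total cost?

Each post office is assigned to its cheapest site among the open ones.
{P1, P2, P3, P4, P5}: P→P3 2·25=50, Q→P3 2·17=34, R→P4 2·9=18, S→P4 4·10=40, T→P3 4·16=64, U→P2 3·4=12. Service 218; fixed 1024; total 1242.

Total cost: 1242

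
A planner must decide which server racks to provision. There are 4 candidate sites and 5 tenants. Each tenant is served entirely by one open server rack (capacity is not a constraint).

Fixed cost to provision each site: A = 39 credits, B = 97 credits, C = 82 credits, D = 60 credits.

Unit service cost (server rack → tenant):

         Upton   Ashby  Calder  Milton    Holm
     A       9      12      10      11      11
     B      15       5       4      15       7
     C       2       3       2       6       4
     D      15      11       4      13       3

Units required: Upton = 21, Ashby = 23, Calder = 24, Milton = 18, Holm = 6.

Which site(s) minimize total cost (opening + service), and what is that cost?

Open C only; minimum total cost 373.

For any fixed open set, each tenant goes to its cheapest open site; total = fixed + service.
{C}: Upton→C 2·21=42, Ashby→C 3·23=69, Calder→C 2·24=48, Milton→C 6·18=108, Holm→C 4·6=24. Service 291; fixed 82; total 373.
{A, C}: service 291 + fixed 121 = 412
{C, D}: Upton→C 2·21=42, Ashby→C 3·23=69, Calder→C 2·24=48, Milton→C 6·18=108, Holm→D 3·6=18. Service 285; fixed 142; total 427.
{A, B, C, D}: Upton→C 2·21=42, Ashby→C 3·23=69, Calder→C 2·24=48, Milton→C 6·18=108, Holm→D 3·6=18. Service 285; fixed 278; total 563.
(All 15 nonempty subsets were checked; C only is lowest.)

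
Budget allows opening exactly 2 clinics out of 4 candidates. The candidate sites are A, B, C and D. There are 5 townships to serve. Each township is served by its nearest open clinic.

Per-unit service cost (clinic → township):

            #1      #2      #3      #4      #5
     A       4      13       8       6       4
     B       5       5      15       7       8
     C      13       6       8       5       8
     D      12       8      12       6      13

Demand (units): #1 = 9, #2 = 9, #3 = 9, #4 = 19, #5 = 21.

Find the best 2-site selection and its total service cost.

With exactly 2 open, each township uses its cheapest among the chosen.
{A, C}: #1→A 4·9=36, #2→C 6·9=54, #3→A 8·9=72, #4→C 5·19=95, #5→A 4·21=84. Service cost 341.
{A, B}: service cost 351
{A, D}: service cost 378
Among all 6 size-2 choices, {A, C} is lowest.

Choose A and C; total service cost 341.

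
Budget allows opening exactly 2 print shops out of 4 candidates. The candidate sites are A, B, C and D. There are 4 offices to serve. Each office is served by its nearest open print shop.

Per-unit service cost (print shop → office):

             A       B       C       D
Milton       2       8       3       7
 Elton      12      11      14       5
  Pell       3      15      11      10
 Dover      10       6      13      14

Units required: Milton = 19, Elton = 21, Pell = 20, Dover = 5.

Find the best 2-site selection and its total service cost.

With exactly 2 open, each office uses its cheapest among the chosen.
{A, D}: Milton→A 2·19=38, Elton→D 5·21=105, Pell→A 3·20=60, Dover→A 10·5=50. Service cost 253.
{A, B}: service cost 359
{A, C}: service cost 400
Among all 6 size-2 choices, {A, D} is lowest.

Choose A and D; total service cost 253.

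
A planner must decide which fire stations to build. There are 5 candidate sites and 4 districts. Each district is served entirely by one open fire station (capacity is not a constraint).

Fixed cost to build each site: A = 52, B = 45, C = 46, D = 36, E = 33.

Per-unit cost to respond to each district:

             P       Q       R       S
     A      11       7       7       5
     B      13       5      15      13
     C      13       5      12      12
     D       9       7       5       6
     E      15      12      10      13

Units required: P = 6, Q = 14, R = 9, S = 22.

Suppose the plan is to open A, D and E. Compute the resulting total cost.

Each district is assigned to its cheapest site among the open ones.
{A, D, E}: P→D 9·6=54, Q→A 7·14=98, R→D 5·9=45, S→A 5·22=110. Service 307; fixed 121; total 428.

Total cost: 428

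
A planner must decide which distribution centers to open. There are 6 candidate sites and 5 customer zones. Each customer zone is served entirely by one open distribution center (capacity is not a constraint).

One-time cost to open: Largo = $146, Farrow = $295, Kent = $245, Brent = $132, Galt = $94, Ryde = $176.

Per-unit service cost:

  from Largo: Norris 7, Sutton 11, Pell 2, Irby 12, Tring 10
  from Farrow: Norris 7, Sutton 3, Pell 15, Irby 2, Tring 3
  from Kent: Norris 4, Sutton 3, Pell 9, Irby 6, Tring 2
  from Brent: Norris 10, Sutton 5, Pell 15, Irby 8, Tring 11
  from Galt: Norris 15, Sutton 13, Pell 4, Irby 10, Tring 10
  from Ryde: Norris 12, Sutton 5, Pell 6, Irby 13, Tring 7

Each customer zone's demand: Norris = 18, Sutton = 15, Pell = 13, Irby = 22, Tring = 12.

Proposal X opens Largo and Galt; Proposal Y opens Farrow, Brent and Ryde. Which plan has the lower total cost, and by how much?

Proposal X is cheaper by 35.

Proposal X: {Largo, Galt}: Norris→Largo 7·18=126, Sutton→Largo 11·15=165, Pell→Largo 2·13=26, Irby→Galt 10·22=220, Tring→Largo 10·12=120. Service 657; fixed 240; total 897.
Proposal Y: {Farrow, Brent, Ryde}: Norris→Farrow 7·18=126, Sutton→Farrow 3·15=45, Pell→Ryde 6·13=78, Irby→Farrow 2·22=44, Tring→Farrow 3·12=36. Service 329; fixed 603; total 932.
Difference: |897 − 932| = 35.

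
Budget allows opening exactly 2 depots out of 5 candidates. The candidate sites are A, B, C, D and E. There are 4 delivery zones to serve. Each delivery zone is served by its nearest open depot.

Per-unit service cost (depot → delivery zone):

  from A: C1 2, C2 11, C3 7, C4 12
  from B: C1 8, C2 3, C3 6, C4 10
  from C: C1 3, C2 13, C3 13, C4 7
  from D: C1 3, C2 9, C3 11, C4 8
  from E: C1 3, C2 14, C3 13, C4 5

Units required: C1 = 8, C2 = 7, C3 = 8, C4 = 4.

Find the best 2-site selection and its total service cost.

With exactly 2 open, each delivery zone uses its cheapest among the chosen.
{B, E}: C1→E 3·8=24, C2→B 3·7=21, C3→B 6·8=48, C4→E 5·4=20. Service cost 113.
{B, C}: service cost 121
{A, B}: service cost 125
Among all 10 size-2 choices, {B, E} is lowest.

Choose B and E; total service cost 113.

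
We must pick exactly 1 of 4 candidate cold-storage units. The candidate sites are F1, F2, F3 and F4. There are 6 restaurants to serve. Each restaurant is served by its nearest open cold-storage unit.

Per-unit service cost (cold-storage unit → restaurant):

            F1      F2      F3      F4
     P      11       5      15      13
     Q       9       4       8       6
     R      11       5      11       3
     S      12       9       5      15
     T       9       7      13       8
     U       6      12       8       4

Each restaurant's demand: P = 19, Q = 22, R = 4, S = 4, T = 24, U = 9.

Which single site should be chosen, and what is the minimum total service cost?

Choose F2 only; total service cost 515.

With exactly 1 open, each restaurant uses its cheapest among the chosen.
{F2}: P→F2 5·19=95, Q→F2 4·22=88, R→F2 5·4=20, S→F2 9·4=36, T→F2 7·24=168, U→F2 12·9=108. Service cost 515.
{F4}: service cost 679
{F1}: service cost 769
Among all 4 size-1 choices, {F2} is lowest.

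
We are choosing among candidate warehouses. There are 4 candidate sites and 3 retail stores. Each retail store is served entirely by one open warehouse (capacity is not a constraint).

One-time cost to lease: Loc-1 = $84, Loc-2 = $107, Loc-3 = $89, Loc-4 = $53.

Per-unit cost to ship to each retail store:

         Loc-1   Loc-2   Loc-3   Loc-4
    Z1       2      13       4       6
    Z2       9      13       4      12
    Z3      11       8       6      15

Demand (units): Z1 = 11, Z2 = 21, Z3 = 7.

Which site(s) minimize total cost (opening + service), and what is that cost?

For any fixed open set, each retail store goes to its cheapest open site; total = fixed + service.
{Loc-3}: Z1→Loc-3 4·11=44, Z2→Loc-3 4·21=84, Z3→Loc-3 6·7=42. Service 170; fixed 89; total 259.
{Loc-3, Loc-4}: service 170 + fixed 142 = 312
{Loc-1, Loc-3}: Z1→Loc-1 2·11=22, Z2→Loc-3 4·21=84, Z3→Loc-3 6·7=42. Service 148; fixed 173; total 321.
{Loc-1, Loc-2, Loc-3, Loc-4}: service 148 + fixed 333 = 481
No other subset beats 259.

Open Loc-3 only; minimum total cost 259.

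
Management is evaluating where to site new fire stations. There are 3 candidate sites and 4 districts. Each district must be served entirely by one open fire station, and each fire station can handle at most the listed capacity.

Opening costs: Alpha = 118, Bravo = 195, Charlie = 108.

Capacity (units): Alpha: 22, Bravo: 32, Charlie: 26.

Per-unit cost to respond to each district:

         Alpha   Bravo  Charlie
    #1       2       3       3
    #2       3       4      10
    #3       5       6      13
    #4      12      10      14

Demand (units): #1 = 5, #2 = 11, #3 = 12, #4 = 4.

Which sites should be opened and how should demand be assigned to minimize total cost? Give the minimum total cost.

Open {Bravo}: #1→Bravo 3·5=15, #2→Bravo 4·11=44, #3→Bravo 6·12=72, #4→Bravo 10·4=40.
Loads: Bravo carries 32/32. Service 171; fixed 195; total 366.
Next best feasible plan costs 454.

Minimum total cost: 366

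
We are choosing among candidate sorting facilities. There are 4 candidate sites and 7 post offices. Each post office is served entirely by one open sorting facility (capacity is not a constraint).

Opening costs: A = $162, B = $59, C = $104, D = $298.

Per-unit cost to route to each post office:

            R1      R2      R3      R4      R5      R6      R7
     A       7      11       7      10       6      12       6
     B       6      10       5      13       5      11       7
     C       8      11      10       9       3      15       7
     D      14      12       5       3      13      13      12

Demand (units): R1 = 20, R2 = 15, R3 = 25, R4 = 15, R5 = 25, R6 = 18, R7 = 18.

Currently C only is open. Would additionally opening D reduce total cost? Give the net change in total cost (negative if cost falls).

No — net change +47 (cost rises by 47).

Current service cost with {C}: 1181.
Adding D: each post office re-picks its cheapest; new service cost 930, saving 251.
Extra fixed cost: 298. Net change = 298 − 251 = 47.
(Totals: 1285 → 1332.)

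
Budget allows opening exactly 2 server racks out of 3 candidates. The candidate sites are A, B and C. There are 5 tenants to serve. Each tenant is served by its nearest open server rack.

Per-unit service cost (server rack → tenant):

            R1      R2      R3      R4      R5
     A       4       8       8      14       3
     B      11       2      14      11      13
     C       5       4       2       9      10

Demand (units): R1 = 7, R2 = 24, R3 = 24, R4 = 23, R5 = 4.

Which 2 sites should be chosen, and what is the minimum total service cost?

Choose B and C; total service cost 378.

With exactly 2 open, each tenant uses its cheapest among the chosen.
{B, C}: R1→C 5·7=35, R2→B 2·24=48, R3→C 2·24=48, R4→C 9·23=207, R5→C 10·4=40. Service cost 378.
{A, C}: service cost 391
{A, B}: service cost 533
Among all 3 size-2 choices, {B, C} is lowest.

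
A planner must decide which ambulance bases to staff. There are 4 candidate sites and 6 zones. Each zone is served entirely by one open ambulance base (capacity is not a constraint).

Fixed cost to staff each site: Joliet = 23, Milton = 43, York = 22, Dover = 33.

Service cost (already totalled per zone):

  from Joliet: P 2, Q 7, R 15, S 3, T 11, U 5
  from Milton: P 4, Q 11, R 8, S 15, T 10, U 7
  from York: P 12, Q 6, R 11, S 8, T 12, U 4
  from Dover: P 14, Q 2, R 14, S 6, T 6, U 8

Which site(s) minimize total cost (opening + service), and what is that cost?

Open Joliet only; minimum total cost 66.

For any fixed open set, each zone goes to its cheapest open site; total = fixed + service.
{Joliet}: P→Joliet 2, Q→Joliet 7, R→Joliet 15, S→Joliet 3, T→Joliet 11, U→Joliet 5. Service 43; fixed 23; total 66.
{York}: P→York 12, Q→York 6, R→York 11, S→York 8, T→York 12, U→York 4. Service 53; fixed 22; total 75.
{Joliet, York}: P→Joliet 2, Q→York 6, R→York 11, S→Joliet 3, T→Joliet 11, U→York 4. Service 37; fixed 45; total 82.
{Joliet, Milton, York, Dover}: service 25 + fixed 121 = 146
(All 15 nonempty subsets were checked; Joliet only is lowest.)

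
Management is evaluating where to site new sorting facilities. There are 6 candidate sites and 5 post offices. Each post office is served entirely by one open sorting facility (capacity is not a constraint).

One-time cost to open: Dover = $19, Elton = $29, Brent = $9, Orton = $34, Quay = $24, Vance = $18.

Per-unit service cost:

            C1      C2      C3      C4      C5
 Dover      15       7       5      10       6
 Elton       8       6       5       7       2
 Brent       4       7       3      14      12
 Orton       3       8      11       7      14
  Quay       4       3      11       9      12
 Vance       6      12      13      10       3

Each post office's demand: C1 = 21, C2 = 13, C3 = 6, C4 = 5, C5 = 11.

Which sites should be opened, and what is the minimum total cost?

Open Elton, Brent and Quay; minimum total cost 260.

For any fixed open set, each post office goes to its cheapest open site; total = fixed + service.
{Elton, Brent, Quay}: C1→Brent 4·21=84, C2→Quay 3·13=39, C3→Brent 3·6=18, C4→Elton 7·5=35, C5→Elton 2·11=22. Service 198; fixed 62; total 260.
{Elton, Quay}: C1→Quay 4·21=84, C2→Quay 3·13=39, C3→Elton 5·6=30, C4→Elton 7·5=35, C5→Elton 2·11=22. Service 210; fixed 53; total 263.
{Brent, Quay, Vance}: service 219 + fixed 51 = 270
{Dover, Elton, Brent, Orton, Quay, Vance}: C1→Orton 3·21=63, C2→Quay 3·13=39, C3→Brent 3·6=18, C4→Elton 7·5=35, C5→Elton 2·11=22. Service 177; fixed 133; total 310.
No other subset beats 260.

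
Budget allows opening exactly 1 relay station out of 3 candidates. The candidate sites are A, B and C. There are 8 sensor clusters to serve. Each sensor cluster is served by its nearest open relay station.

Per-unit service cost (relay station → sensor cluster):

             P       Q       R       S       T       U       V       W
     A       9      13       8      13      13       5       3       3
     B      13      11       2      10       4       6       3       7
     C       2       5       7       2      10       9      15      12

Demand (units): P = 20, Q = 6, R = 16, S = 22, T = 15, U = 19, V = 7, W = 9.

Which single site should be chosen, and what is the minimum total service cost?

Choose C only; total service cost 760.

With exactly 1 open, each sensor cluster uses its cheapest among the chosen.
{C}: P→C 2·20=40, Q→C 5·6=30, R→C 7·16=112, S→C 2·22=44, T→C 10·15=150, U→C 9·19=171, V→C 15·7=105, W→C 12·9=108. Service cost 760.
{B}: service cost 836
{A}: service cost 1010
Among all 3 size-1 choices, {C} is lowest.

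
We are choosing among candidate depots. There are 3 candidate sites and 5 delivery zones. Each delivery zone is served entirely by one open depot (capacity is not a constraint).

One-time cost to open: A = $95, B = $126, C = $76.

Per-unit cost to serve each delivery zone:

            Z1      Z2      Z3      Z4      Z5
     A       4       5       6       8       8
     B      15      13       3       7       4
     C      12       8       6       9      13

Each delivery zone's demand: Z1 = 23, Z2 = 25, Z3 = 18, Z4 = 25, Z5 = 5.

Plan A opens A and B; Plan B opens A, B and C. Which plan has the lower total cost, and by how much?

Plan A: {A, B}: Z1→A 4·23=92, Z2→A 5·25=125, Z3→B 3·18=54, Z4→B 7·25=175, Z5→B 4·5=20. Service 466; fixed 221; total 687.
Plan B: {A, B, C}: Z1→A 4·23=92, Z2→A 5·25=125, Z3→B 3·18=54, Z4→B 7·25=175, Z5→B 4·5=20. Service 466; fixed 297; total 763.
Difference: |687 − 763| = 76.

Plan A is cheaper by 76.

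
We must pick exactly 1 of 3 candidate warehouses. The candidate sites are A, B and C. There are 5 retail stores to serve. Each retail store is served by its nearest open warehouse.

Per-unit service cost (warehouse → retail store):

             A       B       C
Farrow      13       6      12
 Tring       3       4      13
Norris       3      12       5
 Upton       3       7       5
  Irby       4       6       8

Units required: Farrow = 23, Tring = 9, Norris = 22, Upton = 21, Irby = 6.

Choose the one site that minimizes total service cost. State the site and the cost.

Choose A only; total service cost 479.

With exactly 1 open, each retail store uses its cheapest among the chosen.
{A}: Farrow→A 13·23=299, Tring→A 3·9=27, Norris→A 3·22=66, Upton→A 3·21=63, Irby→A 4·6=24. Service cost 479.
{B}: service cost 621
{C}: service cost 656
Among all 3 size-1 choices, {A} is lowest.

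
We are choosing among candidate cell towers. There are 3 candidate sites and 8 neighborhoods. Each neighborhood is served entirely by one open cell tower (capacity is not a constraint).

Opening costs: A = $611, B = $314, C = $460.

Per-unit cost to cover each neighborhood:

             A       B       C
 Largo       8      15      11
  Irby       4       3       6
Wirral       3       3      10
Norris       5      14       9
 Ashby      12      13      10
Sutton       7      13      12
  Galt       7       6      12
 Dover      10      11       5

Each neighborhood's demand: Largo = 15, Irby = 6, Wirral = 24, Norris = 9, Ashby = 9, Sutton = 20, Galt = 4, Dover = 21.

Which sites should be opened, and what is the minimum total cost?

For any fixed open set, each neighborhood goes to its cheapest open site; total = fixed + service.
{A}: Largo→A 8·15=120, Irby→A 4·6=24, Wirral→A 3·24=72, Norris→A 5·9=45, Ashby→A 12·9=108, Sutton→A 7·20=140, Galt→A 7·4=28, Dover→A 10·21=210. Service 747; fixed 611; total 1358.
{B}: service 1073 + fixed 314 = 1387
{C}: Largo→C 11·15=165, Irby→C 6·6=36, Wirral→C 10·24=240, Norris→C 9·9=81, Ashby→C 10·9=90, Sutton→C 12·20=240, Galt→C 12·4=48, Dover→C 5·21=105. Service 1005; fixed 460; total 1465.
{A, B, C}: service 614 + fixed 1385 = 1999
No other subset beats 1358.

Open A only; minimum total cost 1358.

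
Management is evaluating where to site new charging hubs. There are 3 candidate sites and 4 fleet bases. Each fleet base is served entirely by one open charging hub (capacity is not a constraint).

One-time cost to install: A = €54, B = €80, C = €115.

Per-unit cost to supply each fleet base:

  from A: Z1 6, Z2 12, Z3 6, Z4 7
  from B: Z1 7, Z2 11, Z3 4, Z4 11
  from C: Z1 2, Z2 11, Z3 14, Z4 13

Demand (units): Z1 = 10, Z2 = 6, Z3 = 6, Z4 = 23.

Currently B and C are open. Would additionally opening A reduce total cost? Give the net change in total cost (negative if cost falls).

Yes — net change −38 (cost falls by 38).

Current service cost with {B, C}: 363.
Adding A: each fleet base re-picks its cheapest; new service cost 271, saving 92.
Extra fixed cost: 54. Net change = 54 − 92 = -38.
(Totals: 558 → 520.)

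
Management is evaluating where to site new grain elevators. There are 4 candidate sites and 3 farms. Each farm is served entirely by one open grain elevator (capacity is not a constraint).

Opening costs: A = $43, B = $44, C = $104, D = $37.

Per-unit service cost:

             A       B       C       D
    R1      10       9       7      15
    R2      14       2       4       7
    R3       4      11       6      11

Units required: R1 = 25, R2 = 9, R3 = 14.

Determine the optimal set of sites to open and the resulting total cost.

Open A and B; minimum total cost 386.

For any fixed open set, each farm goes to its cheapest open site; total = fixed + service.
{A, B}: R1→B 9·25=225, R2→B 2·9=18, R3→A 4·14=56. Service 299; fixed 87; total 386.
{C}: R1→C 7·25=175, R2→C 4·9=36, R3→C 6·14=84. Service 295; fixed 104; total 399.
{A, C}: service 267 + fixed 147 = 414
{A, B, C, D}: R1→C 7·25=175, R2→B 2·9=18, R3→A 4·14=56. Service 249; fixed 228; total 477.
No other subset beats 386.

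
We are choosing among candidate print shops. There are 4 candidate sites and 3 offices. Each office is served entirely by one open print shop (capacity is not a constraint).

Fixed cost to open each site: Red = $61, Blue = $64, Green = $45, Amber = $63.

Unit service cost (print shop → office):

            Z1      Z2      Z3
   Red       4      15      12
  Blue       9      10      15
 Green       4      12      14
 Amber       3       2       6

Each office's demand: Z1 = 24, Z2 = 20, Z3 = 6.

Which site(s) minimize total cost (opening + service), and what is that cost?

For any fixed open set, each office goes to its cheapest open site; total = fixed + service.
{Amber}: Z1→Amber 3·24=72, Z2→Amber 2·20=40, Z3→Amber 6·6=36. Service 148; fixed 63; total 211.
{Green, Amber}: Z1→Amber 3·24=72, Z2→Amber 2·20=40, Z3→Amber 6·6=36. Service 148; fixed 108; total 256.
{Red, Amber}: service 148 + fixed 124 = 272
{Red, Blue, Green, Amber}: service 148 + fixed 233 = 381
No other subset beats 211.

Open Amber only; minimum total cost 211.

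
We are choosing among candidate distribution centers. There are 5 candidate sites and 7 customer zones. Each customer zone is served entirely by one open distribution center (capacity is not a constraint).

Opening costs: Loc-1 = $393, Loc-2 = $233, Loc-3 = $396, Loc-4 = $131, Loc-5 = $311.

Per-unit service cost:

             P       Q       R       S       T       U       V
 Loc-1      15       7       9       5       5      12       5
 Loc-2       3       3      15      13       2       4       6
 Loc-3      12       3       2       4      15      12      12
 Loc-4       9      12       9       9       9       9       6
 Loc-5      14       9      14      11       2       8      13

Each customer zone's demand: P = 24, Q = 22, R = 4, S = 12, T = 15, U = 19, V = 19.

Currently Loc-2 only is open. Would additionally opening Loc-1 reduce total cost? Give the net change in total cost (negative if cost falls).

Current service cost with {Loc-2}: 574.
Adding Loc-1: each customer zone re-picks its cheapest; new service cost 435, saving 139.
Extra fixed cost: 393. Net change = 393 − 139 = 254.
(Totals: 807 → 1061.)

No — net change +254 (cost rises by 254).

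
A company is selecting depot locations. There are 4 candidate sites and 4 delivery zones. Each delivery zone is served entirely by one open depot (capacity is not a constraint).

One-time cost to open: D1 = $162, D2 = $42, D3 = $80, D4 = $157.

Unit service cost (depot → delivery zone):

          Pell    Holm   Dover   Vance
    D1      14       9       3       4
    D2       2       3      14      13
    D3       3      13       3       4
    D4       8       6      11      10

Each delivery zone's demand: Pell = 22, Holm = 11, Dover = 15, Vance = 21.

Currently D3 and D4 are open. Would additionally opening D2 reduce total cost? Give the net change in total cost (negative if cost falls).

Yes — net change −13 (cost falls by 13).

Current service cost with {D3, D4}: 261.
Adding D2: each delivery zone re-picks its cheapest; new service cost 206, saving 55.
Extra fixed cost: 42. Net change = 42 − 55 = -13.
(Totals: 498 → 485.)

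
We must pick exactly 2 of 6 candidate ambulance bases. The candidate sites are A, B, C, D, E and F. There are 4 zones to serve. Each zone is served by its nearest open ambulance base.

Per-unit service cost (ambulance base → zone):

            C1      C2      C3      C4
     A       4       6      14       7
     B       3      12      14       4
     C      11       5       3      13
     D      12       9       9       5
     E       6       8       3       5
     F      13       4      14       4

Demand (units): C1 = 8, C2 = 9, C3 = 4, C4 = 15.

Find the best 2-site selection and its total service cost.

With exactly 2 open, each zone uses its cheapest among the chosen.
{B, C}: C1→B 3·8=24, C2→C 5·9=45, C3→C 3·4=12, C4→B 4·15=60. Service cost 141.
{E, F}: service cost 156
{B, E}: service cost 168
Among all 15 size-2 choices, {B, C} is lowest.

Choose B and C; total service cost 141.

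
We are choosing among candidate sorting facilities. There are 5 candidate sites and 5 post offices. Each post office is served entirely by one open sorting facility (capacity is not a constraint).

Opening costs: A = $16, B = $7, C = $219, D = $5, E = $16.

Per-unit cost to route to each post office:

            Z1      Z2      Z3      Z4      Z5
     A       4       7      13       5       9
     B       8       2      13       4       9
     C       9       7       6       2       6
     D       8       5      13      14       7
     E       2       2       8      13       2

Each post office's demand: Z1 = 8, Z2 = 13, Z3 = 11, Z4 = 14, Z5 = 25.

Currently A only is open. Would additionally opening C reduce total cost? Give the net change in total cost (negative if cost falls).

Current service cost with {A}: 561.
Adding C: each post office re-picks its cheapest; new service cost 367, saving 194.
Extra fixed cost: 219. Net change = 219 − 194 = 25.
(Totals: 577 → 602.)

No — net change +25 (cost rises by 25).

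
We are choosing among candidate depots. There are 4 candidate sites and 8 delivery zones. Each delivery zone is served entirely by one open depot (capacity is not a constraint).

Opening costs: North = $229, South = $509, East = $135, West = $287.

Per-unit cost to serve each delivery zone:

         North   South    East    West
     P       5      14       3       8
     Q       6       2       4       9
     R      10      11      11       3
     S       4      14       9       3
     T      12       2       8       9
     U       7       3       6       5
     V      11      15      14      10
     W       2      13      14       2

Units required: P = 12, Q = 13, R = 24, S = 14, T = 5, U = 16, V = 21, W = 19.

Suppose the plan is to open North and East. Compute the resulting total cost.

Each delivery zone is assigned to its cheapest site among the open ones.
{North, East}: P→East 3·12=36, Q→East 4·13=52, R→North 10·24=240, S→North 4·14=56, T→East 8·5=40, U→East 6·16=96, V→North 11·21=231, W→North 2·19=38. Service 789; fixed 364; total 1153.

Total cost: 1153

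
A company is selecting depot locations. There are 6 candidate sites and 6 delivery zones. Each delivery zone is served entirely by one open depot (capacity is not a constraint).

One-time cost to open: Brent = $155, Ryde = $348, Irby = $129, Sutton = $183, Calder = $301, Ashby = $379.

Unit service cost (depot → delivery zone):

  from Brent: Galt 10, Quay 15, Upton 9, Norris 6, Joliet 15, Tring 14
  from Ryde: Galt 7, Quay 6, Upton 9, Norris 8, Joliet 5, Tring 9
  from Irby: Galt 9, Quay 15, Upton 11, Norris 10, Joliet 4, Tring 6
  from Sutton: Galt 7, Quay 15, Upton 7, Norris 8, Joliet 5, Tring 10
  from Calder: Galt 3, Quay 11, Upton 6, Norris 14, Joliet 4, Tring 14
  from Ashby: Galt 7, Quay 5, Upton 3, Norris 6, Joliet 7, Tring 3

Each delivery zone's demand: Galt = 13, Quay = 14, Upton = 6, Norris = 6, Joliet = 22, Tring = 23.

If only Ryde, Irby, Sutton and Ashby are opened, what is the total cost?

Each delivery zone is assigned to its cheapest site among the open ones.
{Ryde, Irby, Sutton, Ashby}: Galt→Ryde 7·13=91, Quay→Ashby 5·14=70, Upton→Ashby 3·6=18, Norris→Ashby 6·6=36, Joliet→Irby 4·22=88, Tring→Ashby 3·23=69. Service 372; fixed 1039; total 1411.

Total cost: 1411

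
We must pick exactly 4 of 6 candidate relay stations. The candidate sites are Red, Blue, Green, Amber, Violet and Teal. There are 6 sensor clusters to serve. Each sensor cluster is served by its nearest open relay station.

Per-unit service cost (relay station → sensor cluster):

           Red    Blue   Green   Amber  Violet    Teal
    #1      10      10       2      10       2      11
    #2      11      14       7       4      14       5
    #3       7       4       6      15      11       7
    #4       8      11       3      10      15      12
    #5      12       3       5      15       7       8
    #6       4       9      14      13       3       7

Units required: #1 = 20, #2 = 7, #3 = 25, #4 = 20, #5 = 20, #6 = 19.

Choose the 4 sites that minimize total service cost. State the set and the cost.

Choose Blue, Green, Amber and Violet; total service cost 345.

With exactly 4 open, each sensor cluster uses its cheapest among the chosen.
{Blue, Green, Amber, Violet}: #1→Green 2·20=40, #2→Amber 4·7=28, #3→Blue 4·25=100, #4→Green 3·20=60, #5→Blue 3·20=60, #6→Violet 3·19=57. Service cost 345.
{Blue, Green, Violet, Teal}: service cost 352
{Red, Blue, Green, Amber}: service cost 364
Among all 15 size-4 choices, {Blue, Green, Amber, Violet} is lowest.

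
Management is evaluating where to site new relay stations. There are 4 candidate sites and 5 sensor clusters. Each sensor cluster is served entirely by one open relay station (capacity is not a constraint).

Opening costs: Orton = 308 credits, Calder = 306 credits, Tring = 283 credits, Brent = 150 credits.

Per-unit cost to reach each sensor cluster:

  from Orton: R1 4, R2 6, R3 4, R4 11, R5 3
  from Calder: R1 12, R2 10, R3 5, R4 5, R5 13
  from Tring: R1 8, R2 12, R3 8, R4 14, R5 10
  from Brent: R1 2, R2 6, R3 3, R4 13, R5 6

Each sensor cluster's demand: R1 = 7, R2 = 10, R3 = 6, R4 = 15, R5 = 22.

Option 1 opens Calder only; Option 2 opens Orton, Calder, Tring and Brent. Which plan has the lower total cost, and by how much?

Option 1 is cheaper by 399.

Option 1: {Calder}: R1→Calder 12·7=84, R2→Calder 10·10=100, R3→Calder 5·6=30, R4→Calder 5·15=75, R5→Calder 13·22=286. Service 575; fixed 306; total 881.
Option 2: {Orton, Calder, Tring, Brent}: R1→Brent 2·7=14, R2→Orton 6·10=60, R3→Brent 3·6=18, R4→Calder 5·15=75, R5→Orton 3·22=66. Service 233; fixed 1047; total 1280.
Difference: |881 − 1280| = 399.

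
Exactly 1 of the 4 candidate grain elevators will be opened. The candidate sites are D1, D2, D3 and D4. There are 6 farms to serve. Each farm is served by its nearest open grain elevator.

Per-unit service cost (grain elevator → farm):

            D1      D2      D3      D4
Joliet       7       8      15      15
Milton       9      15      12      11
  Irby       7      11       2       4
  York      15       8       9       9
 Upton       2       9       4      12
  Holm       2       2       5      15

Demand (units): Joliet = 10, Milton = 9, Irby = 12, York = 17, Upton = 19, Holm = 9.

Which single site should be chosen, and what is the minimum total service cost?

Choose D1 only; total service cost 546.

With exactly 1 open, each farm uses its cheapest among the chosen.
{D1}: Joliet→D1 7·10=70, Milton→D1 9·9=81, Irby→D1 7·12=84, York→D1 15·17=255, Upton→D1 2·19=38, Holm→D1 2·9=18. Service cost 546.
{D3}: service cost 556
{D2}: service cost 672
Among all 4 size-1 choices, {D1} is lowest.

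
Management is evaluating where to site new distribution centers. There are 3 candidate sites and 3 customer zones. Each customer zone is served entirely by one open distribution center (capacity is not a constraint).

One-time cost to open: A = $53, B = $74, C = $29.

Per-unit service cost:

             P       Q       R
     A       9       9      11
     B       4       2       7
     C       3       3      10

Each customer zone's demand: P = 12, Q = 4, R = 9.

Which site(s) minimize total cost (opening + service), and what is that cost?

Open C only; minimum total cost 167.

For any fixed open set, each customer zone goes to its cheapest open site; total = fixed + service.
{C}: P→C 3·12=36, Q→C 3·4=12, R→C 10·9=90. Service 138; fixed 29; total 167.
{B}: service 119 + fixed 74 = 193
{B, C}: P→C 3·12=36, Q→B 2·4=8, R→B 7·9=63. Service 107; fixed 103; total 210.
{A, B, C}: service 107 + fixed 156 = 263
No other subset beats 167.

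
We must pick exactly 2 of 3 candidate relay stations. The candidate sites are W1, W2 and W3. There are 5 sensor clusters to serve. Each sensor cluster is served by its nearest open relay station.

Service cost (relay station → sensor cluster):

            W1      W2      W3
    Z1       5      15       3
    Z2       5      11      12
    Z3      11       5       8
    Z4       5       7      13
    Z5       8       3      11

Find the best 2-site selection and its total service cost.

Choose W1 and W2; total service cost 23.

With exactly 2 open, each sensor cluster uses its cheapest among the chosen.
{W1, W2}: Z1→W1 5, Z2→W1 5, Z3→W2 5, Z4→W1 5, Z5→W2 3. Service cost 23.
{W1, W3}: service cost 29
{W2, W3}: service cost 29
Among all 3 size-2 choices, {W1, W2} is lowest.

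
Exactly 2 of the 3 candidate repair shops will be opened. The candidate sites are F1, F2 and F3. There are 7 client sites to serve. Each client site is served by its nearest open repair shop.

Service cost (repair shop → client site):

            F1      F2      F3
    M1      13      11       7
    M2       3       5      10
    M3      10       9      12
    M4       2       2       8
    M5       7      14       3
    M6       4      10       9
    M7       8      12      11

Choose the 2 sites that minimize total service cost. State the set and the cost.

Choose F1 and F3; total service cost 37.

With exactly 2 open, each client site uses its cheapest among the chosen.
{F1, F3}: M1→F3 7, M2→F1 3, M3→F1 10, M4→F1 2, M5→F3 3, M6→F1 4, M7→F1 8. Service cost 37.
{F1, F2}: service cost 44
{F2, F3}: service cost 46
Among all 3 size-2 choices, {F1, F3} is lowest.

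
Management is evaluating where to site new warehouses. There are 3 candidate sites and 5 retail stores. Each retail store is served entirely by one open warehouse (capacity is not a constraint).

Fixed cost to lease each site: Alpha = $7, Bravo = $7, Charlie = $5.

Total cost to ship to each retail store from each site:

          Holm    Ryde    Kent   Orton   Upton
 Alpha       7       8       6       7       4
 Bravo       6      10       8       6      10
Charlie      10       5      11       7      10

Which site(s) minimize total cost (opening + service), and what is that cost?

Open Alpha only; minimum total cost 39.

For any fixed open set, each retail store goes to its cheapest open site; total = fixed + service.
{Alpha}: Holm→Alpha 7, Ryde→Alpha 8, Kent→Alpha 6, Orton→Alpha 7, Upton→Alpha 4. Service 32; fixed 7; total 39.
{Alpha, Charlie}: service 29 + fixed 12 = 41
{Alpha, Bravo}: service 30 + fixed 14 = 44
{Alpha, Bravo, Charlie}: Holm→Bravo 6, Ryde→Charlie 5, Kent→Alpha 6, Orton→Bravo 6, Upton→Alpha 4. Service 27; fixed 19; total 46.
No other subset beats 39.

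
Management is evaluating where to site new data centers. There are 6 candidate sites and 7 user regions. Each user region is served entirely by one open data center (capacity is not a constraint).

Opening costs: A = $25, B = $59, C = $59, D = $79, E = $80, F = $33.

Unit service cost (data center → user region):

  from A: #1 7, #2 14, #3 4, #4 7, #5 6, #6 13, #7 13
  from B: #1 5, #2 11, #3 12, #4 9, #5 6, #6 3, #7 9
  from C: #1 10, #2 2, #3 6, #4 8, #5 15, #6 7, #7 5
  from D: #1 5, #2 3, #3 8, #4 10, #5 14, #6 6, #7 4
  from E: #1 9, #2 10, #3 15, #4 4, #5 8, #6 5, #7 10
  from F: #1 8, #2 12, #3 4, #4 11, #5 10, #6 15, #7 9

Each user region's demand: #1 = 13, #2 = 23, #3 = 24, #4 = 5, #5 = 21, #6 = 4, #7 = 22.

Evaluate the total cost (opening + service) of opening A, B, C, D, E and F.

Each user region is assigned to its cheapest site among the open ones.
{A, B, C, D, E, F}: #1→B 5·13=65, #2→C 2·23=46, #3→A 4·24=96, #4→E 4·5=20, #5→A 6·21=126, #6→B 3·4=12, #7→D 4·22=88. Service 453; fixed 335; total 788.

Total cost: 788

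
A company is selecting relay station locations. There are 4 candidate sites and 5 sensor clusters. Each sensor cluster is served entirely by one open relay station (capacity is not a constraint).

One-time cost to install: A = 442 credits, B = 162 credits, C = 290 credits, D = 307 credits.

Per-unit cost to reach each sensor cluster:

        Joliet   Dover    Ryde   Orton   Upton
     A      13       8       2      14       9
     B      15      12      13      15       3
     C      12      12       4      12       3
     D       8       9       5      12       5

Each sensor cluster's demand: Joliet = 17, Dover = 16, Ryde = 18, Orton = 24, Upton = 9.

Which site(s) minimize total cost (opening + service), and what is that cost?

For any fixed open set, each sensor cluster goes to its cheapest open site; total = fixed + service.
{D}: Joliet→D 8·17=136, Dover→D 9·16=144, Ryde→D 5·18=90, Orton→D 12·24=288, Upton→D 5·9=45. Service 703; fixed 307; total 1010.
{C}: Joliet→C 12·17=204, Dover→C 12·16=192, Ryde→C 4·18=72, Orton→C 12·24=288, Upton→C 3·9=27. Service 783; fixed 290; total 1073.
{B, D}: Joliet→D 8·17=136, Dover→D 9·16=144, Ryde→D 5·18=90, Orton→D 12·24=288, Upton→B 3·9=27. Service 685; fixed 469; total 1154.
{A, B, C, D}: Joliet→D 8·17=136, Dover→A 8·16=128, Ryde→A 2·18=36, Orton→C 12·24=288, Upton→B 3·9=27. Service 615; fixed 1201; total 1816.
(All 15 nonempty subsets were checked; D only is lowest.)

Open D only; minimum total cost 1010.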